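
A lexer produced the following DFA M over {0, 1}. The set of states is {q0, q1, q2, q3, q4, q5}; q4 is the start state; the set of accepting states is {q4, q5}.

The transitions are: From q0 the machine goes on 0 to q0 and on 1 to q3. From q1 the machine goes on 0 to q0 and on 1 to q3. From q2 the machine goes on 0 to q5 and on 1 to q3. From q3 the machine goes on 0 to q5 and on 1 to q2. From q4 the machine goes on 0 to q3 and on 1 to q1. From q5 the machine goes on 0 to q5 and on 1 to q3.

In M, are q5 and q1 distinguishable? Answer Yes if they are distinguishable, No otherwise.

Every state is reachable, so we keep all 6.
P0 = {q4,q5} | {q0,q1,q2,q3}.
Split {q4,q5} by δ(·,0) → {q4} and {q5}.
Refine {q0,q1,q2,q3} on symbol 0: members go to different blocks, giving {q0,q1} and {q2,q3}.
The partition is now stable with 4 blocks: {q4} | {q0,q1} | {q5} | {q2,q3}.
q5 and q1 end up in different blocks, so they are distinguishable. For instance, the string 'ε' is accepted from only q5.

Yes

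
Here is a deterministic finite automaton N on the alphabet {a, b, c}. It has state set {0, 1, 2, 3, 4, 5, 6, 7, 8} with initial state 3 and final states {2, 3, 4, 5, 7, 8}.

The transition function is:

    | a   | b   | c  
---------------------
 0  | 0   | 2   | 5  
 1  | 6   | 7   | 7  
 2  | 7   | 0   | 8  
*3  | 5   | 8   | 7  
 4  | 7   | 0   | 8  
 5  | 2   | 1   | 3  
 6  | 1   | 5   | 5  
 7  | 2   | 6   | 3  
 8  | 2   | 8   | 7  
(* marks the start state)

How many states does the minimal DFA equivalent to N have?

First remove the unreachable states {4}; 8 states remain.
Initial partition by acceptance: {2,3,5,7,8} | {0,1,6}.
Refine {2,3,5,7,8} on symbol b: members go to different blocks, giving {2,5,7} and {3,8}.
No further refinement is possible. Final partition (3 blocks): {2,5,7} | {0,1,6} | {3,8}.

3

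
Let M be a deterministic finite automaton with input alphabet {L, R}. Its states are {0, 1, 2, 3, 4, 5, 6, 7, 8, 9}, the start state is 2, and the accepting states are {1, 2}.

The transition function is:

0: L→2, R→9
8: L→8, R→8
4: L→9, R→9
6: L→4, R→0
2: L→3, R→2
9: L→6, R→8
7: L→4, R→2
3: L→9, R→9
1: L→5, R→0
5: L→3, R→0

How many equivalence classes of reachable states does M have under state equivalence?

6

Reachable states from the start: {0,2,3,4,6,8,9}. Unreachable: {1,5,7} — drop them.
P0 = {2} | {0,3,4,6,8,9}.
Refine {0,3,4,6,8,9} on symbol L: members go to different blocks, giving {3,4,6,8,9} and {0}.
Split {3,4,6,8,9} by δ(·,R) → {3,4,8,9} and {6}.
On input L, block {3,4,8,9} splits into {3,4,8} and {9}.
Split {3,4,8} by δ(·,L) → {3,4} and {8}.
No further refinement is possible. Final partition (6 blocks): {2} | {3,4} | {0} | {6} | {9} | {8}.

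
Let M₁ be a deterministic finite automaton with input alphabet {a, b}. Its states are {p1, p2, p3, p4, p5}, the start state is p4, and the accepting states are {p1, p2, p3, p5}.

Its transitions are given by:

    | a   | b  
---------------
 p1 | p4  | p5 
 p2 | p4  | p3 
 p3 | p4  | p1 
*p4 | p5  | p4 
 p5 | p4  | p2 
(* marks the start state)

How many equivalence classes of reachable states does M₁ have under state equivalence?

Start with accepting vs non-accepting: {p1,p2,p3,p5} | {p4}.
Stable partition: {p1,p2,p3,p5} | {p4} — 2 equivalence classes.

2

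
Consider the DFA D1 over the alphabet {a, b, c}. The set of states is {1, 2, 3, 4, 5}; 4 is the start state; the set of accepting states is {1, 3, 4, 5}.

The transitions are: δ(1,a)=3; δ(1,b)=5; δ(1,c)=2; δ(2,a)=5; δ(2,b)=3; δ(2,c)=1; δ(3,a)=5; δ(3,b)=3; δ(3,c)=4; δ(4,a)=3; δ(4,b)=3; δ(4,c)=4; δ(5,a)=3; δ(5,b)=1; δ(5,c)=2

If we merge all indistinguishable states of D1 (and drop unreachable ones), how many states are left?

P0 = {1,3,4,5} | {2}.
On input c, block {1,3,4,5} splits into {1,5} and {3,4}.
Refine {3,4} on symbol a: members go to different blocks, giving {3} and {4}.
The partition is now stable with 4 blocks: {1,5} | {2} | {3} | {4}.

4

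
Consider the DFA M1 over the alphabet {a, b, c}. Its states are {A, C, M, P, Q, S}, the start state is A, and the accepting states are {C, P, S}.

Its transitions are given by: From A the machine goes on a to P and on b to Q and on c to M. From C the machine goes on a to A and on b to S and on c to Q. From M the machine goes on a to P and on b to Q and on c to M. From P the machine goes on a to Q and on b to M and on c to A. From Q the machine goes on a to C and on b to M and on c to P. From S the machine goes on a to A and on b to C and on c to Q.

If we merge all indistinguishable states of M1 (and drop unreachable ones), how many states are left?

P0 = {C,P,S} | {A,M,Q}.
Split {C,P,S} by δ(·,b) → {C,S} and {P}.
Refine {A,M,Q} on symbol a: members go to different blocks, giving {A,M} and {Q}.
No further refinement is possible. Final partition (4 blocks): {C,S} | {A,M} | {P} | {Q}.

4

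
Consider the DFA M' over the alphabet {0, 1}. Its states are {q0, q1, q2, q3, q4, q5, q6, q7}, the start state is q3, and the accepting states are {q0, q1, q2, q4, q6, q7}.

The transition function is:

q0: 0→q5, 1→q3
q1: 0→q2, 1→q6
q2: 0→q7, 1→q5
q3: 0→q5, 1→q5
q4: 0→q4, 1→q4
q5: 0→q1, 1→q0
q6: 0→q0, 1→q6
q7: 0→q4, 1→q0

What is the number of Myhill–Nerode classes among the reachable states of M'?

8

Start with accepting vs non-accepting: {q0,q1,q2,q4,q6,q7} | {q3,q5}.
Split {q0,q1,q2,q4,q6,q7} by δ(·,0) → {q1,q2,q4,q6,q7} and {q0}.
Split {q1,q2,q4,q6,q7} by δ(·,0) → {q1,q2,q4,q7} and {q6}.
Refine {q1,q2,q4,q7} on symbol 1: members go to different blocks, giving {q1} and {q2} and {q4} and {q7}.
Refine {q3,q5} on symbol 0: members go to different blocks, giving {q3} and {q5}.
No further refinement is possible. Final partition (8 blocks): {q1} | {q3} | {q0} | {q6} | {q2} | {q4} | {q7} | {q5}.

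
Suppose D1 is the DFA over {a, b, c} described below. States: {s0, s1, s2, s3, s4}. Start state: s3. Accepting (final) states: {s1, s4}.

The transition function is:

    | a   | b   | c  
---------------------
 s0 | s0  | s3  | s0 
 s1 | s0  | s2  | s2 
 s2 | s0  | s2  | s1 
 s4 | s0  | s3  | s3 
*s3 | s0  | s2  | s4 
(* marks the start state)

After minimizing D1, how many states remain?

Every state is reachable, so we keep all 5.
Start with accepting vs non-accepting: {s1,s4} | {s0,s2,s3}.
Refine {s0,s2,s3} on symbol c: members go to different blocks, giving {s2,s3} and {s0}.
No further refinement is possible. Final partition (3 blocks): {s1,s4} | {s2,s3} | {s0}.

3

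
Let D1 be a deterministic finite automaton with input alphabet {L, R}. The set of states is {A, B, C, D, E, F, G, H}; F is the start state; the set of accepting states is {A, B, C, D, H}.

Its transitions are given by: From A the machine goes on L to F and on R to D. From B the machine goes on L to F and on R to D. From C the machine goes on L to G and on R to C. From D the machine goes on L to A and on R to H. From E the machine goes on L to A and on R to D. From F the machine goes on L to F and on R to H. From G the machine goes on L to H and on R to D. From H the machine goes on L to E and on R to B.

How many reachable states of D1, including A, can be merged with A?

States {C,G} cannot be reached from the start state, so discard them.
P0 = {A,B,D,H} | {E,F}.
Refine {A,B,D,H} on symbol L: members go to different blocks, giving {A,B,H} and {D}.
On input R, block {A,B,H} splits into {A,B} and {H}.
Refine {E,F} on symbol L: members go to different blocks, giving {E} and {F}.
No further refinement is possible. Final partition (5 blocks): {A,B} | {E} | {D} | {H} | {F}.
State A belongs to the block {A,B}, which has 2 states.

2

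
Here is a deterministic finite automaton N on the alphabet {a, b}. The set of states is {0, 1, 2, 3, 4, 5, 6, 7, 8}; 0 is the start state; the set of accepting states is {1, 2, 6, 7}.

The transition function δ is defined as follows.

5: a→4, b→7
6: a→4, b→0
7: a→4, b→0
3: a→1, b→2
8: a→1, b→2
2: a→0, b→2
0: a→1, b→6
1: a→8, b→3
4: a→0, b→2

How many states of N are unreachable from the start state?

BFS from 0 reaches {0, 1, 2, 3, 4, 6, 8}; the 2 state(s) 5, 7 are never visited.

2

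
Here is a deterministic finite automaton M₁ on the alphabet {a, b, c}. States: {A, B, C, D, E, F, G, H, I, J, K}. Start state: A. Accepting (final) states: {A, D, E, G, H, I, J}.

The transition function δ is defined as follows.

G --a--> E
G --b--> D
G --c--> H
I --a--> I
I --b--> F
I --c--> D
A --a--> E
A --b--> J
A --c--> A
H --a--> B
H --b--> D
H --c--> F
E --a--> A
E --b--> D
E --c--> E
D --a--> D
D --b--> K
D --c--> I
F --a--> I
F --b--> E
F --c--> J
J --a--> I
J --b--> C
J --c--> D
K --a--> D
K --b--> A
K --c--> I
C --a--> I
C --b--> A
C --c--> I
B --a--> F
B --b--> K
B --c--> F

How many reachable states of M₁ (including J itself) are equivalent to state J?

3

First remove the unreachable states {B,G,H}; 8 states remain.
P0 = {A,D,E,I,J} | {C,F,K}.
Split {A,D,E,I,J} by δ(·,b) → {D,I,J} and {A,E}.
The partition is now stable with 3 blocks: {D,I,J} | {C,F,K} | {A,E}.
State J belongs to the block {D,I,J}, which has 3 states.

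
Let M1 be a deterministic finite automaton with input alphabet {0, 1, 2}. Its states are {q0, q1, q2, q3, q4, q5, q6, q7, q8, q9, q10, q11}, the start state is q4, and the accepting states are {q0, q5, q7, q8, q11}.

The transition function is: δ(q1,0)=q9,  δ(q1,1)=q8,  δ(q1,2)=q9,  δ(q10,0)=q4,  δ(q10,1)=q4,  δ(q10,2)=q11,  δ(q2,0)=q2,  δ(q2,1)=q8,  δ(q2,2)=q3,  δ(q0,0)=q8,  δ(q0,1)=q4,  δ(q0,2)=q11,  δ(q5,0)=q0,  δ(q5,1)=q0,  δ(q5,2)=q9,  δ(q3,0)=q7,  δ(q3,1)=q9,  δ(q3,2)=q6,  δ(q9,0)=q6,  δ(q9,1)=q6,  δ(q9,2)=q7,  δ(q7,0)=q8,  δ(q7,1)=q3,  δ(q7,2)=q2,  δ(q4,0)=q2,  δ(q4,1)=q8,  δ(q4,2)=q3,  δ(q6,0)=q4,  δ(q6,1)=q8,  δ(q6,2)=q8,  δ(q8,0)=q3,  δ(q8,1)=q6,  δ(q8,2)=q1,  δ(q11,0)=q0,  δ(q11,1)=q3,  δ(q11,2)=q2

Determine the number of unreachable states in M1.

4

No path from q4 leads to q0, q5, q10, q11; the other 8 states are all reachable.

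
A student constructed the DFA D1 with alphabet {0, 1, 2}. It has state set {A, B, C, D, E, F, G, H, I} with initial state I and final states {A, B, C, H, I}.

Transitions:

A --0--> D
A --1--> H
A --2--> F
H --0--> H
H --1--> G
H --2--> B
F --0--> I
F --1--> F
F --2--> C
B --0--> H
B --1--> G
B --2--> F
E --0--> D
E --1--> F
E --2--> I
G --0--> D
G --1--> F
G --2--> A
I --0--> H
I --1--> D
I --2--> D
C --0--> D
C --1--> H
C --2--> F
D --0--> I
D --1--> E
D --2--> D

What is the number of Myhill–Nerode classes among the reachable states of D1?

Every state is reachable, so we keep all 9.
Start with accepting vs non-accepting: {A,B,C,H,I} | {D,E,F,G}.
On input 0, block {A,B,C,H,I} splits into {B,H,I} and {A,C}.
On input 2, block {B,H,I} splits into {B,I} and {H}.
On input 0, block {D,E,F,G} splits into {D,F} and {E,G}.
Refine {B,I} on symbol 1: members go to different blocks, giving {B} and {I}.
Refine {D,F} on symbol 1: members go to different blocks, giving {D} and {F}.
Split {E,G} by δ(·,2) → {E} and {G}.
Stable partition: {B} | {D} | {A,C} | {H} | {E} | {I} | {F} | {G} — 8 equivalence classes.

8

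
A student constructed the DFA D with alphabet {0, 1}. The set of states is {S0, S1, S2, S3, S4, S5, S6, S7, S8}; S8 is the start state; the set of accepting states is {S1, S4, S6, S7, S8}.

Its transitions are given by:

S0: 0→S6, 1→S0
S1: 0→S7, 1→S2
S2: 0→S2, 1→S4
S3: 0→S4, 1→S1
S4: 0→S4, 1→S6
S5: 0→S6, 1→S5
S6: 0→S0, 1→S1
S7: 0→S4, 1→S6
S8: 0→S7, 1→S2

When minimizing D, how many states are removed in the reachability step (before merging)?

2

BFS from S8 reaches {S0, S1, S2, S4, S6, S7, S8}; the 2 state(s) S3, S5 are never visited.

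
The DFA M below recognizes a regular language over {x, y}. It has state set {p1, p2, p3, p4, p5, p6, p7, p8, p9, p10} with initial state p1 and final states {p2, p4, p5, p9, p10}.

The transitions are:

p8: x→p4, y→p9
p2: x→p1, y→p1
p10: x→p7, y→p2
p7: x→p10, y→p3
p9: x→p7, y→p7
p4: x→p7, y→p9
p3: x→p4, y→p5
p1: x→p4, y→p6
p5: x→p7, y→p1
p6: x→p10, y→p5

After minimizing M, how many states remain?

4

Reachable states from the start: {p1,p2,p3,p4,p5,p6,p7,p9,p10}. Unreachable: {p8} — drop them.
P0 = {p2,p4,p5,p9,p10} | {p1,p3,p6,p7}.
Refine {p2,p4,p5,p9,p10} on symbol y: members go to different blocks, giving {p2,p5,p9} and {p4,p10}.
Refine {p1,p3,p6,p7} on symbol y: members go to different blocks, giving {p1,p7} and {p3,p6}.
The partition is now stable with 4 blocks: {p2,p5,p9} | {p1,p7} | {p4,p10} | {p3,p6}.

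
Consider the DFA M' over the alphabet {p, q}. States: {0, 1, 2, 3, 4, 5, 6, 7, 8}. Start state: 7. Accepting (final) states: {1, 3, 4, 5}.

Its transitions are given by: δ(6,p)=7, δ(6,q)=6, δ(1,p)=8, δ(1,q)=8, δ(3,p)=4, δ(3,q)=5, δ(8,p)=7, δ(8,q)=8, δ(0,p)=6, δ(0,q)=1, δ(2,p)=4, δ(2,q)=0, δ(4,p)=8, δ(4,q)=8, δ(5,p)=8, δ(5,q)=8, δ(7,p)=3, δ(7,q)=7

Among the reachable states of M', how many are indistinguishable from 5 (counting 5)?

States {0,1,2,6} cannot be reached from the start state, so discard them.
P0 = {3,4,5} | {7,8}.
On input p, block {3,4,5} splits into {4,5} and {3}.
On input p, block {7,8} splits into {7} and {8}.
Stable partition: {4,5} | {7} | {3} | {8} — 4 equivalence classes.
State 5 belongs to the block {4,5}, which has 2 states.

2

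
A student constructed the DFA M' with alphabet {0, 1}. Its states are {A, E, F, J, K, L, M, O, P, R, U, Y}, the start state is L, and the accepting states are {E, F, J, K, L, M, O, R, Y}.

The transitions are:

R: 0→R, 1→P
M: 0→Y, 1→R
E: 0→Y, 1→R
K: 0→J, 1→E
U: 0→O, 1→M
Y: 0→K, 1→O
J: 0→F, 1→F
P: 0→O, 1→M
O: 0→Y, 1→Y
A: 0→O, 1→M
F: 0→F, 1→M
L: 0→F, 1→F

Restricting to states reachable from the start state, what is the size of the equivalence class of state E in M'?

2

Reachable states from the start: {E,F,J,K,L,M,O,P,R,Y}. Unreachable: {A,U} — drop them.
P0 = {E,F,J,K,L,M,O,R,Y} | {P}.
Split {E,F,J,K,L,M,O,R,Y} by δ(·,1) → {E,F,J,K,L,M,O,Y} and {R}.
On input 1, block {E,F,J,K,L,M,O,Y} splits into {F,J,K,L,O,Y} and {E,M}.
Refine {F,J,K,L,O,Y} on symbol 1: members go to different blocks, giving {J,L,O,Y} and {F,K}.
Split {J,L,O,Y} by δ(·,0) → {J,L,Y} and {O}.
On input 1, block {J,L,Y} splits into {J,L} and {Y}.
On input 0, block {F,K} splits into {F} and {K}.
The partition is now stable with 8 blocks: {J,L} | {P} | {R} | {E,M} | {F} | {O} | {Y} | {K}.
The equivalence class containing E is {E,M}, of size 2.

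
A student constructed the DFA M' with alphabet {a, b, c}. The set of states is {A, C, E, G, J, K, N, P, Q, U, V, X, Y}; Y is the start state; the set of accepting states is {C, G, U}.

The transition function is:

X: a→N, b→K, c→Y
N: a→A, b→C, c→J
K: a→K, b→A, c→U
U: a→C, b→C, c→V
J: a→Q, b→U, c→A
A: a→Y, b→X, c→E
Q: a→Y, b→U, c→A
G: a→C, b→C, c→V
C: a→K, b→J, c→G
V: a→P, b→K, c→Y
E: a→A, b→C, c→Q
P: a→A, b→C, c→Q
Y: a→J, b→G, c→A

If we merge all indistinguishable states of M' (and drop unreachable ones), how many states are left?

7

Start with accepting vs non-accepting: {C,G,U} | {A,E,J,K,N,P,Q,V,X,Y}.
Refine {C,G,U} on symbol a: members go to different blocks, giving {G,U} and {C}.
Refine {A,E,J,K,N,P,Q,V,X,Y} on symbol b: members go to different blocks, giving {A,K,V,X} and {E,N,P} and {J,Q,Y}.
Split {A,K,V,X} by δ(·,a) → {V,X} and {K} and {A}.
No further refinement is possible. Final partition (7 blocks): {G,U} | {V,X} | {C} | {E,N,P} | {J,Q,Y} | {K} | {A}.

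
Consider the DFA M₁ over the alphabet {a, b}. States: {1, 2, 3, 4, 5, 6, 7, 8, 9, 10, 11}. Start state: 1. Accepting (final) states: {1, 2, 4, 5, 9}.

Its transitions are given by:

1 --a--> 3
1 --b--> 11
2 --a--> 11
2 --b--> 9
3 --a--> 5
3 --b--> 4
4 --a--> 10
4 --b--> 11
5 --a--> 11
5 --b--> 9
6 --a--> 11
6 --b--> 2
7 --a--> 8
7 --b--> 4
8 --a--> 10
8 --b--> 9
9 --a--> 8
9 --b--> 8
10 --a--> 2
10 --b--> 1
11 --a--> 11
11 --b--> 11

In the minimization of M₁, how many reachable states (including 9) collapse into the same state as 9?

1

Reachable states from the start: {1,2,3,4,5,8,9,10,11}. Unreachable: {6,7} — drop them.
Initial partition by acceptance: {1,2,4,5,9} | {3,8,10,11}.
Split {1,2,4,5,9} by δ(·,b) → {1,4,9} and {2,5}.
On input a, block {3,8,10,11} splits into {3,10} and {8,11}.
Split {1,4,9} by δ(·,a) → {1,4} and {9}.
Refine {8,11} on symbol a: members go to different blocks, giving {8} and {11}.
The partition is now stable with 6 blocks: {1,4} | {3,10} | {2,5} | {8} | {9} | {11}.
State 9 belongs to the block {9}, which has 1 states.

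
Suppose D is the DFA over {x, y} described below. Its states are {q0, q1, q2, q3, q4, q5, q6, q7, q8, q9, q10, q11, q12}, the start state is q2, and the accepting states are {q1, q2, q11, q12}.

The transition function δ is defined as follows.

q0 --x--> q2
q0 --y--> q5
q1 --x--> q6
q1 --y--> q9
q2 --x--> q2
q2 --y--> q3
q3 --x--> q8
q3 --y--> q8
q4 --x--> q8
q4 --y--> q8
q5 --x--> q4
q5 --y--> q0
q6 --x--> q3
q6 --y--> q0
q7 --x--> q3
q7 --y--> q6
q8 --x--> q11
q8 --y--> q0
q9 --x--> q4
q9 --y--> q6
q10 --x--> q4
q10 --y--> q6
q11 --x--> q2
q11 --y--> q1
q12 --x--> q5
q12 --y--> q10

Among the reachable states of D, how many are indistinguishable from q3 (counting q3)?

2

First remove the unreachable states {q7,q10,q12}; 10 states remain.
Initial partition by acceptance: {q1,q2,q11} | {q0,q3,q4,q5,q6,q8,q9}.
On input x, block {q1,q2,q11} splits into {q2,q11} and {q1}.
Refine {q2,q11} on symbol y: members go to different blocks, giving {q2} and {q11}.
Refine {q0,q3,q4,q5,q6,q8,q9} on symbol x: members go to different blocks, giving {q3,q4,q5,q6,q9} and {q0} and {q8}.
Split {q3,q4,q5,q6,q9} by δ(·,x) → {q5,q6,q9} and {q3,q4}.
On input y, block {q5,q6,q9} splits into {q5,q6} and {q9}.
No further refinement is possible. Final partition (8 blocks): {q2} | {q5,q6} | {q1} | {q11} | {q0} | {q8} | {q3,q4} | {q9}.
State q3 belongs to the block {q3,q4}, which has 2 states.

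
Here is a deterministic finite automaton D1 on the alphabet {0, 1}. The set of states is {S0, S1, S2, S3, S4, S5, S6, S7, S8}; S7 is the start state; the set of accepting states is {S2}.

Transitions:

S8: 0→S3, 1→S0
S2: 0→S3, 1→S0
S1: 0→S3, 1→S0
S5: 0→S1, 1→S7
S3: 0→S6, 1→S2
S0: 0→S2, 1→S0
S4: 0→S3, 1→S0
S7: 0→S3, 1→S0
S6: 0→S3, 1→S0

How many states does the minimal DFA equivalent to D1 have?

4

Reachable states from the start: {S0,S2,S3,S6,S7}. Unreachable: {S1,S4,S5,S8} — drop them.
P0 = {S2} | {S0,S3,S6,S7}.
Refine {S0,S3,S6,S7} on symbol 0: members go to different blocks, giving {S3,S6,S7} and {S0}.
On input 1, block {S3,S6,S7} splits into {S6,S7} and {S3}.
No further refinement is possible. Final partition (4 blocks): {S2} | {S6,S7} | {S0} | {S3}.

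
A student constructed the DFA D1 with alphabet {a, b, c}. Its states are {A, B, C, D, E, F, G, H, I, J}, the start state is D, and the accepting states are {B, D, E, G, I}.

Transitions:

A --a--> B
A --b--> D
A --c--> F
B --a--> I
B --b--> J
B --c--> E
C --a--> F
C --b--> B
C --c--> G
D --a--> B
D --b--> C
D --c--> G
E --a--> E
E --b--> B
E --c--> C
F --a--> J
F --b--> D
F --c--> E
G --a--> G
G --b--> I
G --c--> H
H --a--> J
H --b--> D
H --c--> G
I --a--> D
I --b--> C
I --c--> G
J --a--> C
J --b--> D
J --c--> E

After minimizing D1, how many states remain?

States {A} cannot be reached from the start state, so discard them.
Start with accepting vs non-accepting: {B,D,E,G,I} | {C,F,H,J}.
Split {B,D,E,G,I} by δ(·,b) → {B,D,I} and {E,G}.
Stable partition: {B,D,I} | {C,F,H,J} | {E,G} — 3 equivalence classes.

3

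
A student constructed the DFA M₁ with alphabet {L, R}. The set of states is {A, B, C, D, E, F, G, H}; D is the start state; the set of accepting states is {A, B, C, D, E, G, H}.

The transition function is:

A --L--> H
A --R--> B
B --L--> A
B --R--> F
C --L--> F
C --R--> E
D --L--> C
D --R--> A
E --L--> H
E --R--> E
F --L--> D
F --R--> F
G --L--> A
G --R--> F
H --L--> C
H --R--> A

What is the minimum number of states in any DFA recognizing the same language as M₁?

6

Reachable states from the start: {A,B,C,D,E,F,H}. Unreachable: {G} — drop them.
Start with accepting vs non-accepting: {A,B,C,D,E,H} | {F}.
On input L, block {A,B,C,D,E,H} splits into {A,B,D,E,H} and {C}.
Refine {A,B,D,E,H} on symbol L: members go to different blocks, giving {A,B,E} and {D,H}.
Refine {A,B,E} on symbol L: members go to different blocks, giving {A,E} and {B}.
Split {A,E} by δ(·,R) → {A} and {E}.
The partition is now stable with 6 blocks: {A} | {F} | {C} | {D,H} | {B} | {E}.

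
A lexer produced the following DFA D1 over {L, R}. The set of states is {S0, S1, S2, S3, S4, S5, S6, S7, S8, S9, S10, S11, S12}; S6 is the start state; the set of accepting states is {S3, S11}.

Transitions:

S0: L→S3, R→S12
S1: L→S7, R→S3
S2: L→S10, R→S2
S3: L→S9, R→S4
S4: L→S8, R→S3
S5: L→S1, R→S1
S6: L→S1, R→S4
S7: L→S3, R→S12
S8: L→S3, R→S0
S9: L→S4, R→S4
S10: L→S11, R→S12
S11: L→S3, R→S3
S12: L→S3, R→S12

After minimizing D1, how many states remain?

4

First remove the unreachable states {S2,S5,S10,S11}; 9 states remain.
P0 = {S3} | {S0,S1,S4,S6,S7,S8,S9,S12}.
Split {S0,S1,S4,S6,S7,S8,S9,S12} by δ(·,L) → {S0,S7,S8,S12} and {S1,S4,S6,S9}.
Split {S1,S4,S6,S9} by δ(·,L) → {S1,S4} and {S6,S9}.
The partition is now stable with 4 blocks: {S3} | {S0,S7,S8,S12} | {S1,S4} | {S6,S9}.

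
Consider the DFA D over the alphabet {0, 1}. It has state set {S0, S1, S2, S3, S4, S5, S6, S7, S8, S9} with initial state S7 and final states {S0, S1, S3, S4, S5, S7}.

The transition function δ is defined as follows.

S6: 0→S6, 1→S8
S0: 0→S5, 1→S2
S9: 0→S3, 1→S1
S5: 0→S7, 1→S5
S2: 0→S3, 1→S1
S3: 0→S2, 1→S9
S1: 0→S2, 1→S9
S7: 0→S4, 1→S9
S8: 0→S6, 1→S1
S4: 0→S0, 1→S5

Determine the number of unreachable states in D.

2

No path from S7 leads to S6, S8; the other 8 states are all reachable.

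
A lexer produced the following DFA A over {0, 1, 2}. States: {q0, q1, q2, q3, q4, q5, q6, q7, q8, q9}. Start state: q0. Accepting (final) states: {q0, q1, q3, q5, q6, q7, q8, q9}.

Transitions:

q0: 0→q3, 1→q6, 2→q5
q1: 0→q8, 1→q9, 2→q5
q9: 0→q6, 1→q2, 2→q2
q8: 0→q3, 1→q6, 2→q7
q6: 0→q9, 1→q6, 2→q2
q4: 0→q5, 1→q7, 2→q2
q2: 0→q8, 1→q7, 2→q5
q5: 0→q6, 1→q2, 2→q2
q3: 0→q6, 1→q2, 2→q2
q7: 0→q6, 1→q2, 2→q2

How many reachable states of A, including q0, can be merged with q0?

First remove the unreachable states {q1,q4}; 8 states remain.
P0 = {q0,q3,q5,q6,q7,q8,q9} | {q2}.
On input 1, block {q0,q3,q5,q6,q7,q8,q9} splits into {q3,q5,q7,q9} and {q0,q6,q8}.
On input 2, block {q0,q6,q8} splits into {q0,q8} and {q6}.
The partition is now stable with 4 blocks: {q3,q5,q7,q9} | {q2} | {q0,q8} | {q6}.
The equivalence class containing q0 is {q0,q8}, of size 2.

2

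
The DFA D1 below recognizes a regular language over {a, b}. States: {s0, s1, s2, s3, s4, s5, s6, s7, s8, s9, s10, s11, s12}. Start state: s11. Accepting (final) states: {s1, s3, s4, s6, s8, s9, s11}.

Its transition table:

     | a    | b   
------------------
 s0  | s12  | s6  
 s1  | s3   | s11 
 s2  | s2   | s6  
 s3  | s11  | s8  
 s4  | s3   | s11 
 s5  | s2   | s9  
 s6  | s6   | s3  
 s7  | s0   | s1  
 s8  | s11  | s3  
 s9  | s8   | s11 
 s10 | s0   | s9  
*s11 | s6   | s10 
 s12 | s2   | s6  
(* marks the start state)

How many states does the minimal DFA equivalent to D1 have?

6

States {s1,s4,s5,s7} cannot be reached from the start state, so discard them.
P0 = {s3,s6,s8,s9,s11} | {s0,s2,s10,s12}.
Refine {s3,s6,s8,s9,s11} on symbol b: members go to different blocks, giving {s3,s6,s8,s9} and {s11}.
Split {s3,s6,s8,s9} by δ(·,a) → {s3,s8} and {s6,s9}.
On input a, block {s6,s9} splits into {s6} and {s9}.
Split {s0,s2,s10,s12} by δ(·,b) → {s0,s2,s12} and {s10}.
No further refinement is possible. Final partition (6 blocks): {s3,s8} | {s0,s2,s12} | {s11} | {s6} | {s9} | {s10}.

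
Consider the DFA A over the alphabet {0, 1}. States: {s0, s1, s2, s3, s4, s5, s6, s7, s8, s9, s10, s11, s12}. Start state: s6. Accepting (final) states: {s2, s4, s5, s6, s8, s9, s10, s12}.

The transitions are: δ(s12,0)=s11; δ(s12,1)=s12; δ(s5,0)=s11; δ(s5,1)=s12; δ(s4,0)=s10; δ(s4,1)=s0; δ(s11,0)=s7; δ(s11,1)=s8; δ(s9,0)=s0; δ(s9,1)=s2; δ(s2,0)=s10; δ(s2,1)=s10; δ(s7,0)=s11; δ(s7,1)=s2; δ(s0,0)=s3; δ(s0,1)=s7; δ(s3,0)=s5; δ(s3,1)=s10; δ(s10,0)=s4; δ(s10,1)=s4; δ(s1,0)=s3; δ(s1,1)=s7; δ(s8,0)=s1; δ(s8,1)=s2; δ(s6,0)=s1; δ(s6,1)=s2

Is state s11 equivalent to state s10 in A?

First remove the unreachable states {s9}; 12 states remain.
Start with accepting vs non-accepting: {s2,s4,s5,s6,s8,s10,s12} | {s0,s1,s3,s7,s11}.
Split {s2,s4,s5,s6,s8,s10,s12} by δ(·,0) → {s5,s6,s8,s12} and {s2,s4,s10}.
Refine {s5,s6,s8,s12} on symbol 1: members go to different blocks, giving {s5,s12} and {s6,s8}.
On input 0, block {s0,s1,s3,s7,s11} splits into {s0,s1,s7,s11} and {s3}.
On input 0, block {s0,s1,s7,s11} splits into {s0,s1} and {s7,s11}.
On input 1, block {s2,s4,s10} splits into {s2,s10} and {s4}.
Refine {s2,s10} on symbol 0: members go to different blocks, giving {s2} and {s10}.
Split {s7,s11} by δ(·,1) → {s7} and {s11}.
Stable partition: {s5,s12} | {s0,s1} | {s2} | {s6,s8} | {s3} | {s7} | {s4} | {s10} | {s11} — 9 equivalence classes.
s11 and s10 end up in different blocks, so they are distinguishable. For instance, the string 'ε' is accepted from only s10.

No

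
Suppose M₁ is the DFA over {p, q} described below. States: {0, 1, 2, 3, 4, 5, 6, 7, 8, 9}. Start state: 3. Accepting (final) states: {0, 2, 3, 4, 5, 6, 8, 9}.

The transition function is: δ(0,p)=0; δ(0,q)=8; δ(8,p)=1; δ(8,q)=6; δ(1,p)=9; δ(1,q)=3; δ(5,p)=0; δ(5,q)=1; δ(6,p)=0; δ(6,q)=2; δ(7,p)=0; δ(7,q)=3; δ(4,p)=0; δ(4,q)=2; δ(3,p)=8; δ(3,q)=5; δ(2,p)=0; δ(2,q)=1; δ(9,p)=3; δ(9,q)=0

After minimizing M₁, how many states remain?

7

States {4,7} cannot be reached from the start state, so discard them.
Initial partition by acceptance: {0,2,3,5,6,8,9} | {1}.
Refine {0,2,3,5,6,8,9} on symbol p: members go to different blocks, giving {0,2,3,5,6,9} and {8}.
Split {0,2,3,5,6,9} by δ(·,p) → {0,2,5,6,9} and {3}.
On input p, block {0,2,5,6,9} splits into {0,2,5,6} and {9}.
On input q, block {0,2,5,6} splits into {2,5} and {0} and {6}.
No further refinement is possible. Final partition (7 blocks): {2,5} | {1} | {8} | {3} | {9} | {0} | {6}.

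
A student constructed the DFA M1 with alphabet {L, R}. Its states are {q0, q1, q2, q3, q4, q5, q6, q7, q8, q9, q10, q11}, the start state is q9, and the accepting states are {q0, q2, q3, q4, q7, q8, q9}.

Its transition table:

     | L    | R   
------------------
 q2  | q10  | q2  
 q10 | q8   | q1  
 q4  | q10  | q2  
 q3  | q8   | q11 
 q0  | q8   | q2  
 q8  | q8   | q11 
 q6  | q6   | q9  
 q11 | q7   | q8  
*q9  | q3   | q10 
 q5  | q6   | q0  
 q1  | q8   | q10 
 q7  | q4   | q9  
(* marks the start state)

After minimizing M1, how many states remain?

6

Reachable states from the start: {q1,q2,q3,q4,q7,q8,q9,q10,q11}. Unreachable: {q0,q5,q6} — drop them.
Start with accepting vs non-accepting: {q2,q3,q4,q7,q8,q9} | {q1,q10,q11}.
On input L, block {q2,q3,q4,q7,q8,q9} splits into {q3,q7,q8,q9} and {q2,q4}.
Split {q3,q7,q8,q9} by δ(·,L) → {q3,q8,q9} and {q7}.
On input L, block {q1,q10,q11} splits into {q1,q10} and {q11}.
Split {q3,q8,q9} by δ(·,R) → {q3,q8} and {q9}.
The partition is now stable with 6 blocks: {q3,q8} | {q1,q10} | {q2,q4} | {q7} | {q11} | {q9}.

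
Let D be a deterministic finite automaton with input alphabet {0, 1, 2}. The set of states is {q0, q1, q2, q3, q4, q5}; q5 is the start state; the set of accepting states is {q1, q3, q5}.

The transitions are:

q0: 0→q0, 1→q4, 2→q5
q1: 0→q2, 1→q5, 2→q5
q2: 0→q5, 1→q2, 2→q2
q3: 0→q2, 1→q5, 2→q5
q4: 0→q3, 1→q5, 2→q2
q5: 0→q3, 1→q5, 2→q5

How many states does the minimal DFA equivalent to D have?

First remove the unreachable states {q0,q1,q4}; 3 states remain.
P0 = {q3,q5} | {q2}.
Split {q3,q5} by δ(·,0) → {q3} and {q5}.
No further refinement is possible. Final partition (3 blocks): {q3} | {q2} | {q5}.

3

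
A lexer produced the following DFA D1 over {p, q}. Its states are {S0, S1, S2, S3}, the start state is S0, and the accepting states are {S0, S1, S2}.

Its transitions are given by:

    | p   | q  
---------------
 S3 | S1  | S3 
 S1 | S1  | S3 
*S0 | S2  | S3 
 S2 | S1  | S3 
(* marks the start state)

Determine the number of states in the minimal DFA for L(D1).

2

Every state is reachable, so we keep all 4.
Start with accepting vs non-accepting: {S0,S1,S2} | {S3}.
No further refinement is possible. Final partition (2 blocks): {S0,S1,S2} | {S3}.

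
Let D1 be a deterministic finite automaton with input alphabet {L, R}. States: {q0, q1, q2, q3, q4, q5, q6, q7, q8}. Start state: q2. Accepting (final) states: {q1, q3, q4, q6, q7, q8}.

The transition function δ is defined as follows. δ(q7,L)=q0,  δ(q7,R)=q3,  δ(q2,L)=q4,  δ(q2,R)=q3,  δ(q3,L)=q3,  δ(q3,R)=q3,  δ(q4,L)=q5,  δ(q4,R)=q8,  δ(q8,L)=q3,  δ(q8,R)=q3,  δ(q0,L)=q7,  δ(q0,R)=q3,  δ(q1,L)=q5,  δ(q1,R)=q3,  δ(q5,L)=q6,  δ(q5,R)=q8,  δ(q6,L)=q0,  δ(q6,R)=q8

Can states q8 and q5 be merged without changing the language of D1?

No

Reachable states from the start: {q0,q2,q3,q4,q5,q6,q7,q8}. Unreachable: {q1} — drop them.
P0 = {q3,q4,q6,q7,q8} | {q0,q2,q5}.
Refine {q3,q4,q6,q7,q8} on symbol L: members go to different blocks, giving {q4,q6,q7} and {q3,q8}.
No further refinement is possible. Final partition (3 blocks): {q4,q6,q7} | {q0,q2,q5} | {q3,q8}.
q8 and q5 end up in different blocks, so they are distinguishable. For instance, the string 'ε' is accepted from only q8.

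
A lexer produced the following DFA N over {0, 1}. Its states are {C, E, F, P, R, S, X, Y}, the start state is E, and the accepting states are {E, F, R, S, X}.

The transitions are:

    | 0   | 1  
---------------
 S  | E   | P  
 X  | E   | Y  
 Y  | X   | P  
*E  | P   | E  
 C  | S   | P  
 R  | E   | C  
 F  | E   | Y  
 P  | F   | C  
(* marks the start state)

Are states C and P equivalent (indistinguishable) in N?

First remove the unreachable states {R}; 7 states remain.
Initial partition by acceptance: {E,F,S,X} | {C,P,Y}.
Split {E,F,S,X} by δ(·,0) → {F,S,X} and {E}.
No further refinement is possible. Final partition (3 blocks): {F,S,X} | {C,P,Y} | {E}.
C and P lie in the same block of the stable partition, so they are equivalent — no string distinguishes them.

Yes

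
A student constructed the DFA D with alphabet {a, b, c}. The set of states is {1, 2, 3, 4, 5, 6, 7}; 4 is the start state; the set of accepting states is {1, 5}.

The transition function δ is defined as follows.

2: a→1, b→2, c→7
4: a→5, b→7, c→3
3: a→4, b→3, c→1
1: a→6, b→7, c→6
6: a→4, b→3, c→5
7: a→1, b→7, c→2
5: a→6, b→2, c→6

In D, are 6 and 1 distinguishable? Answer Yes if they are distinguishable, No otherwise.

Yes

Every state is reachable, so we keep all 7.
P0 = {1,5} | {2,3,4,6,7}.
Split {2,3,4,6,7} by δ(·,a) → {2,4,7} and {3,6}.
On input c, block {2,4,7} splits into {2,7} and {4}.
Stable partition: {1,5} | {2,7} | {3,6} | {4} — 4 equivalence classes.
6 and 1 end up in different blocks, so they are distinguishable. For instance, the string 'ε' is accepted from only 1.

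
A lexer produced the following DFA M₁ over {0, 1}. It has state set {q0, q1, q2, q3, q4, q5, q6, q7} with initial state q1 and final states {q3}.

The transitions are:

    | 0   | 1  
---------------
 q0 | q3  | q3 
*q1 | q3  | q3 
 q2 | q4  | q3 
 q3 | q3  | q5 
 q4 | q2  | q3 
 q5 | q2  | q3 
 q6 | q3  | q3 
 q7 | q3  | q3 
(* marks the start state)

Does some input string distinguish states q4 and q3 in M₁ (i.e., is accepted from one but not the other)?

First remove the unreachable states {q0,q6,q7}; 5 states remain.
Start with accepting vs non-accepting: {q3} | {q1,q2,q4,q5}.
Refine {q1,q2,q4,q5} on symbol 0: members go to different blocks, giving {q2,q4,q5} and {q1}.
The partition is now stable with 3 blocks: {q3} | {q2,q4,q5} | {q1}.
q4 and q3 end up in different blocks, so they are distinguishable. For instance, the string 'ε' is accepted from only q3.

Yes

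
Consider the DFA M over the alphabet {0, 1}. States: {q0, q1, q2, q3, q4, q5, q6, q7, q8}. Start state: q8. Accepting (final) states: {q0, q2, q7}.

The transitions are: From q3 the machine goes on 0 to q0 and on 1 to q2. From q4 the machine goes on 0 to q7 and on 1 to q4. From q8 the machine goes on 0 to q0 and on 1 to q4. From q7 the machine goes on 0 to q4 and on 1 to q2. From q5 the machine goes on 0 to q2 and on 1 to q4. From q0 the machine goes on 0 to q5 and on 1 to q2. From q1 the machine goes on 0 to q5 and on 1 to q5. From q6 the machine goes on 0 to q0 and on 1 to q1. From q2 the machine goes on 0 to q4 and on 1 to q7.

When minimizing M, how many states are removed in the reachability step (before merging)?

3

BFS from q8 reaches {q0, q2, q4, q5, q7, q8}; the 3 state(s) q1, q3, q6 are never visited.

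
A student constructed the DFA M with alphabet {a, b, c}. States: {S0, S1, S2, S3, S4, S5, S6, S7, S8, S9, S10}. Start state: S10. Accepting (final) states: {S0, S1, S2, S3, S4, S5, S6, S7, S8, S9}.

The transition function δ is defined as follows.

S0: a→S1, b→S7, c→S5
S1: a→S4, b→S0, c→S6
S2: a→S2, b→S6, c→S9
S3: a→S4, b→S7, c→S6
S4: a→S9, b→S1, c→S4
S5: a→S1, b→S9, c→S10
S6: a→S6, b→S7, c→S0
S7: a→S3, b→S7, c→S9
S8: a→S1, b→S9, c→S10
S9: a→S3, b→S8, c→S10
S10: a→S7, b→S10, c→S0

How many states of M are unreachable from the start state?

Starting at S10 and following transitions, the reachable set is {S0, S1, S3, S4, S5, S6, S7, S8, S9, S10}. That leaves S2 unreachable — 1 in total.

1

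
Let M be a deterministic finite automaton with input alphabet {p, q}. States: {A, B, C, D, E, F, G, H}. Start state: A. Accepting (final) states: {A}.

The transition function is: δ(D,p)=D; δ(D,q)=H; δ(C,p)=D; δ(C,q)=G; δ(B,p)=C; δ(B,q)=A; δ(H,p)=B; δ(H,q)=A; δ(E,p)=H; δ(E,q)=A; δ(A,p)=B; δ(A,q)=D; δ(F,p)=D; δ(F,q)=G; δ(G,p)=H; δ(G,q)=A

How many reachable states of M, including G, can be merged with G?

1

First remove the unreachable states {E,F}; 6 states remain.
P0 = {A} | {B,C,D,G,H}.
On input q, block {B,C,D,G,H} splits into {B,G,H} and {C,D}.
On input p, block {B,G,H} splits into {G,H} and {B}.
On input p, block {G,H} splits into {G} and {H}.
Split {C,D} by δ(·,q) → {C} and {D}.
Stable partition: {A} | {G} | {C} | {B} | {H} | {D} — 6 equivalence classes.
The equivalence class containing G is {G}, of size 1.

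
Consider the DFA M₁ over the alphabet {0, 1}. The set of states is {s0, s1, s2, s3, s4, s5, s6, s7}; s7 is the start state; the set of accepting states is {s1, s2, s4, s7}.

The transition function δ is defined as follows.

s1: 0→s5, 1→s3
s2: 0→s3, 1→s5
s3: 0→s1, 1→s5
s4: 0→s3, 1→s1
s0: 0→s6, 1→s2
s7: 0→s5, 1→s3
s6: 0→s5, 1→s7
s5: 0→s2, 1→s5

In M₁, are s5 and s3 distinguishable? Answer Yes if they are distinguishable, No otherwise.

No

States {s0,s4,s6} cannot be reached from the start state, so discard them.
P0 = {s1,s2,s7} | {s3,s5}.
No further refinement is possible. Final partition (2 blocks): {s1,s2,s7} | {s3,s5}.
s5 and s3 lie in the same block of the stable partition, so they are equivalent — no string distinguishes them.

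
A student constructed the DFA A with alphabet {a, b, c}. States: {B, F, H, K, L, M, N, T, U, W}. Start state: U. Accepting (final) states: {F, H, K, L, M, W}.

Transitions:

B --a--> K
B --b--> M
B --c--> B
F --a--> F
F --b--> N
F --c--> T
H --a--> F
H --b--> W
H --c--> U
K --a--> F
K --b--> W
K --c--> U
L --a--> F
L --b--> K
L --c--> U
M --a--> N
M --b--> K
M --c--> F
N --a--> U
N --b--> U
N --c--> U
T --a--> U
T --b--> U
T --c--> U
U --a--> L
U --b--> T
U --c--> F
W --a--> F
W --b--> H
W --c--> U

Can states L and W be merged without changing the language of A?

Yes

States {B,M} cannot be reached from the start state, so discard them.
P0 = {F,H,K,L,W} | {N,T,U}.
On input b, block {F,H,K,L,W} splits into {H,K,L,W} and {F}.
Refine {N,T,U} on symbol a: members go to different blocks, giving {N,T} and {U}.
The partition is now stable with 4 blocks: {H,K,L,W} | {N,T} | {F} | {U}.
L and W lie in the same block of the stable partition, so they are equivalent — no string distinguishes them.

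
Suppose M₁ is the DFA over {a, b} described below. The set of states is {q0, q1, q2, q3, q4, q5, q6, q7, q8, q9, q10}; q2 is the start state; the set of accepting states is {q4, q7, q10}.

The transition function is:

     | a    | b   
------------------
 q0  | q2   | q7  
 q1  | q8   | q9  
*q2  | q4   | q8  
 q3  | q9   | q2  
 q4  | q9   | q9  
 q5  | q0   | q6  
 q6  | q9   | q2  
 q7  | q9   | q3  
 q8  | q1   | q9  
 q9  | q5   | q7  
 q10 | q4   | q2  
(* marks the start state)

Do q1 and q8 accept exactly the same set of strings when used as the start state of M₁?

States {q10} cannot be reached from the start state, so discard them.
P0 = {q4,q7} | {q0,q1,q2,q3,q5,q6,q8,q9}.
On input a, block {q0,q1,q2,q3,q5,q6,q8,q9} splits into {q0,q1,q3,q5,q6,q8,q9} and {q2}.
Split {q0,q1,q3,q5,q6,q8,q9} by δ(·,a) → {q1,q3,q5,q6,q8,q9} and {q0}.
On input a, block {q1,q3,q5,q6,q8,q9} splits into {q1,q3,q6,q8,q9} and {q5}.
On input a, block {q1,q3,q6,q8,q9} splits into {q1,q3,q6,q8} and {q9}.
Split {q4,q7} by δ(·,b) → {q4} and {q7}.
On input a, block {q1,q3,q6,q8} splits into {q1,q8} and {q3,q6}.
The partition is now stable with 8 blocks: {q4} | {q1,q8} | {q2} | {q0} | {q5} | {q9} | {q7} | {q3,q6}.
q1 and q8 lie in the same block of the stable partition, so they are equivalent — no string distinguishes them.

Yes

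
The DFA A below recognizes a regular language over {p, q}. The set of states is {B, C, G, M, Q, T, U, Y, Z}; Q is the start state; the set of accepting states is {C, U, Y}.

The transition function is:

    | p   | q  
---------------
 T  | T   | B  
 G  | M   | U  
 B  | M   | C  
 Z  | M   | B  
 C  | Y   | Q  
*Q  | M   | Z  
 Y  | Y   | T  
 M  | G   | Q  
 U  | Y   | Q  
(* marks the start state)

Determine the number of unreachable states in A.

0

A breadth-first search from the start state visits every state.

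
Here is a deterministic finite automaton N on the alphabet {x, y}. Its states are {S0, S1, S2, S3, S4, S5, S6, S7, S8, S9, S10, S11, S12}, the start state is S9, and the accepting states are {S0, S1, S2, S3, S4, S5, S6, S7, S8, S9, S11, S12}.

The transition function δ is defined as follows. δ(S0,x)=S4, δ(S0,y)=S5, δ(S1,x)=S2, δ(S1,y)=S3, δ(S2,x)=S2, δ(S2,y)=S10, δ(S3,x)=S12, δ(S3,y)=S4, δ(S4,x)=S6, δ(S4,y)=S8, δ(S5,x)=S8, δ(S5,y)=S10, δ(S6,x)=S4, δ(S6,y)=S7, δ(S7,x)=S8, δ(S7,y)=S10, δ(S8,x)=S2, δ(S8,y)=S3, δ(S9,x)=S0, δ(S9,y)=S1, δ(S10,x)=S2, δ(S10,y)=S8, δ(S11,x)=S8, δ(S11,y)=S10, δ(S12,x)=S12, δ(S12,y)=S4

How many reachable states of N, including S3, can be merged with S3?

2

States {S11} cannot be reached from the start state, so discard them.
Initial partition by acceptance: {S0,S1,S2,S3,S4,S5,S6,S7,S8,S9,S12} | {S10}.
Refine {S0,S1,S2,S3,S4,S5,S6,S7,S8,S9,S12} on symbol y: members go to different blocks, giving {S0,S1,S3,S4,S6,S8,S9,S12} and {S2,S5,S7}.
Split {S0,S1,S3,S4,S6,S8,S9,S12} by δ(·,x) → {S0,S3,S4,S6,S9,S12} and {S1,S8}.
Split {S0,S3,S4,S6,S9,S12} by δ(·,y) → {S0,S6} and {S3,S12} and {S4,S9}.
On input x, block {S2,S5,S7} splits into {S5,S7} and {S2}.
No further refinement is possible. Final partition (7 blocks): {S0,S6} | {S10} | {S5,S7} | {S1,S8} | {S3,S12} | {S4,S9} | {S2}.
The equivalence class containing S3 is {S3,S12}, of size 2.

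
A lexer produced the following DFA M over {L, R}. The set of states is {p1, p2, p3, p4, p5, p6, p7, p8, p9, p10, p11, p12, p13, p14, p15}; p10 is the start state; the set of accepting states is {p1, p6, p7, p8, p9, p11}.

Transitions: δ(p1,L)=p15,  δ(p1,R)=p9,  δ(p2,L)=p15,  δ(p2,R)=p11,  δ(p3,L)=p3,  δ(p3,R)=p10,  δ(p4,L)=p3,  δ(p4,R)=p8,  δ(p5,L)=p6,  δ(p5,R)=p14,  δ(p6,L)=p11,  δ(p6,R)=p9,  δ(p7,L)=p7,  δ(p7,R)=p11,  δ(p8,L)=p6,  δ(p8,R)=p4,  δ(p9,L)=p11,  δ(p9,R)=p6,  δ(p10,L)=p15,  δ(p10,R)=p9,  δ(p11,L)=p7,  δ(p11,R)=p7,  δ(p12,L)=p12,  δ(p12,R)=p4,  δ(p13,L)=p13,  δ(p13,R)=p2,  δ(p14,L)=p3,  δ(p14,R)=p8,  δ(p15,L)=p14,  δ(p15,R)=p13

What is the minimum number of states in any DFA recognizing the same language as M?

Reachable states from the start: {p2,p3,p4,p6,p7,p8,p9,p10,p11,p13,p14,p15}. Unreachable: {p1,p5,p12} — drop them.
Start with accepting vs non-accepting: {p6,p7,p8,p9,p11} | {p2,p3,p4,p10,p13,p14,p15}.
On input R, block {p6,p7,p8,p9,p11} splits into {p6,p7,p9,p11} and {p8}.
On input R, block {p2,p3,p4,p10,p13,p14,p15} splits into {p3,p13,p15} and {p2,p10} and {p4,p14}.
On input L, block {p3,p13,p15} splits into {p3,p13} and {p15}.
The partition is now stable with 6 blocks: {p6,p7,p9,p11} | {p3,p13} | {p8} | {p2,p10} | {p4,p14} | {p15}.

6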